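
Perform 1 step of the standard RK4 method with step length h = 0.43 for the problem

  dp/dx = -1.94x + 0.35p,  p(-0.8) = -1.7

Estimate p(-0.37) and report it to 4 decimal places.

-1.4446

RK4: k1 = f(x_n, p_n); k2 = f(x_n + h/2, p_n + (h/2)·k1); k3 = f(x_n + h/2, p_n + (h/2)·k2); k4 = f(x_n + h, p_n + h·k3); p_{n+1} = p_n + (h/6)·(k1 + 2k2 + 2k3 + k4).
x=-0.800000, p=-1.700000:
  k1 = f(-0.800000, -1.700000) = 0.957000
  k2 = f(-0.585000, -1.494245) = 0.611914
  k3 = f(-0.585000, -1.568438) = 0.585947
  k4 = f(-0.370000, -1.448043) = 0.210985
  p ← -1.700000 + (0.43/6)·(k1 + 2k2 + 2k3 + k4) = -1.444601
p(-0.37) ≈ -1.4446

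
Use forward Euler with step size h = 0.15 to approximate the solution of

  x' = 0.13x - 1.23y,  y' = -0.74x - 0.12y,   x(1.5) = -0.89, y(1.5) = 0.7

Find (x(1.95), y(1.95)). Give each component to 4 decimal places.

-1.3889, 1.0045

Euler on (x,y): x_{n+1} = x_n + h·x', y_{n+1} = y_n + h·y'.
1.500000: (-0.890000, 0.700000); f=(-0.976700, 0.574600) → (-1.036505, 0.786190)
1.650000: (-1.036505, 0.786190); f=(-1.101759, 0.672671) → (-1.201769, 0.887091)
1.800000: (-1.201769, 0.887091); f=(-1.247351, 0.782858) → (-1.388872, 1.004519)
(x(1.95), y(1.95)) ≈ (-1.3889, 1.0045)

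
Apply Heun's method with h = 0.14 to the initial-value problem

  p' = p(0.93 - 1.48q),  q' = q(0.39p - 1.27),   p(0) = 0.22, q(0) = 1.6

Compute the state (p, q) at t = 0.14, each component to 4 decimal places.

0.1850, 1.3551

Heun on (p,q): k1 = f(t_n, state_n); k2 = f(t_n + h, state_n + h·k1); state_{n+1} = state_n + (h/2)·(k1 + k2).
0.000000: (0.220000, 1.600000)
  k1 = (-0.316360, -1.894720)
  predictor → (0.175710, 1.334739)
  k2 = (-0.183689, -1.603653)
  → (0.184997, 1.355114)
(p(0.14), q(0.14)) ≈ (0.1850, 1.3551)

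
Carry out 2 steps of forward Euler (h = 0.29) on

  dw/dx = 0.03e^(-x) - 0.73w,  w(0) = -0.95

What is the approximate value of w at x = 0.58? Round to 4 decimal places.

-0.5770

Euler: w_{n+1} = w_n + h·f(x_n, w_n).
x=0.000000, w=-0.950000: f=0.723500 → w ← -0.950000 + 0.29·0.723500 = -0.740185
x=0.290000, w=-0.740185: f=0.562783 → w ← -0.740185 + 0.29·0.562783 = -0.576978
w(0.58) ≈ -0.5770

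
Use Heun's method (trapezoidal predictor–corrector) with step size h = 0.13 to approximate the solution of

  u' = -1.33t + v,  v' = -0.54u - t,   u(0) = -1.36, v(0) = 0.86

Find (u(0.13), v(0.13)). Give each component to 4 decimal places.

-1.2532, 0.9431

Heun on (u,v): k1 = f(t_n, state_n); k2 = f(t_n + h, state_n + h·k1); state_{n+1} = state_n + (h/2)·(k1 + k2).
0.000000: (-1.360000, 0.860000)
  k1 = (0.860000, 0.734400)
  predictor → (-1.248200, 0.955472)
  k2 = (0.782572, 0.544028)
  → (-1.253233, 0.943098)
(u(0.13), v(0.13)) ≈ (-1.2532, 0.9431)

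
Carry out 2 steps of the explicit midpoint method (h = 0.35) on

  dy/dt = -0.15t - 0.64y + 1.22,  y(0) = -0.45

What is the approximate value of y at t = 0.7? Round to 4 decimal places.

Midpoint: k1 = f(t_n, y_n); k2 = f(t_n + h/2, y_n + (h/2)·k1); y_{n+1} = y_n + h·k2.
t=0.000000, y=-0.450000:
  k1 = f(0.000000, -0.450000) = 1.508000
  k2 = f(0.175000, -0.186100) = 1.312854
  y ← -0.450000 + 0.35·1.312854 = 0.009499
t=0.350000, y=0.009499:
  k1 = f(0.350000, 0.009499) = 1.161421
  k2 = f(0.525000, 0.212748) = 1.005092
  y ← 0.009499 + 0.35·1.005092 = 0.361281
y(0.7) ≈ 0.3613

0.3613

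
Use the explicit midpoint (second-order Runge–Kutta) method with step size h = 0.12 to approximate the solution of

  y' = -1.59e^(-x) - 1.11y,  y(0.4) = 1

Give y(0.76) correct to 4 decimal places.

Midpoint: k1 = f(x_n, y_n); k2 = f(x_n + h/2, y_n + (h/2)·k1); y_{n+1} = y_n + h·k2.
x=0.400000, y=1.000000:
  k1 = f(0.400000, 1.000000) = -2.175809
  k2 = f(0.460000, 0.869451) = -1.968832
  y ← 1.000000 + 0.12·(-1.968832) = 0.763740
x=0.520000, y=0.763740:
  k1 = f(0.520000, 0.763740) = -1.793039
  k2 = f(0.580000, 0.656158) = -1.618574
  y ← 0.763740 + 0.12·(-1.618574) = 0.569511
x=0.640000, y=0.569511:
  k1 = f(0.640000, 0.569511) = -1.470553
  k2 = f(0.700000, 0.481278) = -1.323789
  y ← 0.569511 + 0.12·(-1.323789) = 0.410657
y(0.76) ≈ 0.4107

0.4107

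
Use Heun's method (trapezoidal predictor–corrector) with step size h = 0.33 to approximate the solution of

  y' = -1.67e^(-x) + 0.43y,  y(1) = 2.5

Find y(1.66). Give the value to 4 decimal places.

Heun: k1 = f(x_n, y_n); k2 = f(x_n + h, y_n + h·k1); y_{n+1} = y_n + (h/2)·(k1 + k2).
x=1.000000, y=2.500000:
  k1 = f(1.000000, 2.500000) = 0.460641
  k2 = f(1.330000, 2.652012) = 0.698688
  y ← 2.500000 + (0.33/2)·(0.460641 + 0.698688) = 2.691289
x=1.330000, y=2.691289:
  k1 = f(1.330000, 2.691289) = 0.715577
  k2 = f(1.660000, 2.927430) = 0.941263
  y ← 2.691289 + (0.33/2)·(0.715577 + 0.941263) = 2.964668
y(1.66) ≈ 2.9647

2.9647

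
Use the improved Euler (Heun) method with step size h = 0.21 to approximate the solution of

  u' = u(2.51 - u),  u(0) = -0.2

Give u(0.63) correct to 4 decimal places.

-1.2407

Heun: k1 = f(t_n, u_n); k2 = f(t_n + h, u_n + h·k1); u_{n+1} = u_n + (h/2)·(k1 + k2).
t=0.000000, u=-0.200000:
  k1 = f(0.000000, -0.200000) = -0.542000
  k2 = f(0.210000, -0.313820) = -0.886171
  u ← -0.200000 + (0.21/2)·(-0.542000 + (-0.886171)) = -0.349958
t=0.210000, u=-0.349958:
  k1 = f(0.210000, -0.349958) = -1.000865
  k2 = f(0.420000, -0.560140) = -1.719707
  u ← -0.349958 + (0.21/2)·(-1.000865 + (-1.719707)) = -0.635618
t=0.420000, u=-0.635618:
  k1 = f(0.420000, -0.635618) = -1.999412
  k2 = f(0.630000, -1.055494) = -3.763360
  u ← -0.635618 + (0.21/2)·(-1.999412 + (-3.763360)) = -1.240709
u(0.63) ≈ -1.2407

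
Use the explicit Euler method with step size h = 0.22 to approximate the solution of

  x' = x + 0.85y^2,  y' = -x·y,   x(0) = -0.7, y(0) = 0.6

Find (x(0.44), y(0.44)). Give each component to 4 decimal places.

Euler on (x,y): x_{n+1} = x_n + h·x', y_{n+1} = y_n + h·y'.
0.000000: (-0.700000, 0.600000); f=(-0.394000, 0.420000) → (-0.786680, 0.692400)
0.220000: (-0.786680, 0.692400); f=(-0.379175, 0.544697) → (-0.870098, 0.812233)
(x(0.44), y(0.44)) ≈ (-0.8701, 0.8122)

-0.8701, 0.8122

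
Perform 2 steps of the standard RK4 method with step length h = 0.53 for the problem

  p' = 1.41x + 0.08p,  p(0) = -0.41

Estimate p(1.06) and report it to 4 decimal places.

RK4: k1 = f(x_n, p_n); k2 = f(x_n + h/2, p_n + (h/2)·k1); k3 = f(x_n + h/2, p_n + (h/2)·k2); k4 = f(x_n + h, p_n + h·k3); p_{n+1} = p_n + (h/6)·(k1 + 2k2 + 2k3 + k4).
x=0.000000, p=-0.410000:
  k1 = f(0.000000, -0.410000) = -0.032800
  k2 = f(0.265000, -0.418692) = 0.340155
  k3 = f(0.265000, -0.319859) = 0.348061
  k4 = f(0.530000, -0.225528) = 0.729258
  p ← -0.410000 + (0.53/6)·(k1 + 2k2 + 2k3 + k4) = -0.226895
x=0.530000, p=-0.226895:
  k1 = f(0.530000, -0.226895) = 0.729148
  k2 = f(0.795000, -0.033670) = 1.118256
  k3 = f(0.795000, 0.069443) = 1.126505
  k4 = f(1.060000, 0.370153) = 1.524212
  p ← -0.226895 + (0.53/6)·(k1 + 2k2 + 2k3 + k4) = 0.368727
p(1.06) ≈ 0.3687

0.3687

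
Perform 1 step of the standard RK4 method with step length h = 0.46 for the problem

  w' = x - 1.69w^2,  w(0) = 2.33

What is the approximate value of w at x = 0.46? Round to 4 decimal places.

-0.2007

RK4: k1 = f(x_n, w_n); k2 = f(x_n + h/2, w_n + (h/2)·k1); k3 = f(x_n + h/2, w_n + (h/2)·k2); k4 = f(x_n + h, w_n + h·k3); w_{n+1} = w_n + (h/6)·(k1 + 2k2 + 2k3 + k4).
x=0.000000, w=2.330000:
  k1 = f(0.000000, 2.330000) = -9.174841
  k2 = f(0.230000, 0.219787) = 0.148363
  k3 = f(0.230000, 2.364123) = -9.215544
  k4 = f(0.460000, -1.909150) = -5.699805
  w ← 2.330000 + (0.46/6)·(k1 + 2k2 + 2k3 + k4) = -0.200691
w(0.46) ≈ -0.2007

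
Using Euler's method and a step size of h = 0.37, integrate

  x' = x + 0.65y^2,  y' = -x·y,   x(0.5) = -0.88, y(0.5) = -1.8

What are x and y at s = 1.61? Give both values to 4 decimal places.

Euler on (x,y): x_{n+1} = x_n + h·x', y_{n+1} = y_n + h·y'.
0.500000: (-0.880000, -1.800000); f=(1.226000, -1.584000) → (-0.426380, -2.386080)
0.870000: (-0.426380, -2.386080); f=(3.274316, -1.017377) → (0.785117, -2.762509)
1.240000: (0.785117, -2.762509); f=(5.745565, 2.168892) → (2.910976, -1.960019)
(x(1.61), y(1.61)) ≈ (2.9110, -1.9600)

2.9110, -1.9600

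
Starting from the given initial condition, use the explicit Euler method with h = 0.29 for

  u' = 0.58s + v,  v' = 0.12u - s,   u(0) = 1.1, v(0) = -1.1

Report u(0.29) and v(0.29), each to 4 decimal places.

Euler on (u,v): u_{n+1} = u_n + h·u', v_{n+1} = v_n + h·v'.
0.000000: (1.100000, -1.100000); f=(-1.100000, 0.132000) → (0.781000, -1.061720)
(u(0.29), v(0.29)) ≈ (0.7810, -1.0617)

0.7810, -1.0617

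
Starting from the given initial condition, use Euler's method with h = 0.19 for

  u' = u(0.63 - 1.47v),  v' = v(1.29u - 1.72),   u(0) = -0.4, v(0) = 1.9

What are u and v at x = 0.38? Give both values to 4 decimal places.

Euler on (u,v): u_{n+1} = u_n + h·u', v_{n+1} = v_n + h·v'.
0.000000: (-0.400000, 1.900000); f=(0.865200, -4.248400) → (-0.235612, 1.092804)
0.190000: (-0.235612, 1.092804); f=(0.230057, -2.211769) → (-0.191901, 0.672568)
(u(0.38), v(0.38)) ≈ (-0.1919, 0.6726)

-0.1919, 0.6726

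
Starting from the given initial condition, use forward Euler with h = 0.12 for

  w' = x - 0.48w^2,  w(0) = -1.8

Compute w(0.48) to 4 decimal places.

-2.7518

Euler: w_{n+1} = w_n + h·f(x_n, w_n).
x=0.000000, w=-1.800000: f=-1.555200 → w ← -1.800000 + 0.12·(-1.555200) = -1.986624
x=0.120000, w=-1.986624: f=-1.774404 → w ← -1.986624 + 0.12·(-1.774404) = -2.199552
x=0.240000, w=-2.199552: f=-2.082255 → w ← -2.199552 + 0.12·(-2.082255) = -2.449423
x=0.360000, w=-2.449423: f=-2.519843 → w ← -2.449423 + 0.12·(-2.519843) = -2.751804
w(0.48) ≈ -2.7518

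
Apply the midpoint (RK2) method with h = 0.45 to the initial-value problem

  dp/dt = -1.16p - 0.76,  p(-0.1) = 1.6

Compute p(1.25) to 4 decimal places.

-0.1325

Midpoint: k1 = f(t_n, p_n); k2 = f(t_n + h/2, p_n + (h/2)·k1); p_{n+1} = p_n + h·k2.
t=-0.100000, p=1.600000:
  k1 = f(-0.100000, 1.600000) = -2.616000
  k2 = f(0.125000, 1.011400) = -1.933224
  p ← 1.600000 + 0.45·(-1.933224) = 0.730049
t=0.350000, p=0.730049:
  k1 = f(0.350000, 0.730049) = -1.606857
  k2 = f(0.575000, 0.368506) = -1.187467
  p ← 0.730049 + 0.45·(-1.187467) = 0.195689
t=0.800000, p=0.195689:
  k1 = f(0.800000, 0.195689) = -0.986999
  k2 = f(1.025000, -0.026386) = -0.729392
  p ← 0.195689 + 0.45·(-0.729392) = -0.132538
p(1.25) ≈ -0.1325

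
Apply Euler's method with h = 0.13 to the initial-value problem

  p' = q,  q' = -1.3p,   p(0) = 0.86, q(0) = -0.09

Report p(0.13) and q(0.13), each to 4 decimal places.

0.8483, -0.2353

Euler on (p,q): p_{n+1} = p_n + h·p', q_{n+1} = q_n + h·q'.
0.000000: (0.860000, -0.090000); f=(-0.090000, -1.118000) → (0.848300, -0.235340)
(p(0.13), q(0.13)) ≈ (0.8483, -0.2353)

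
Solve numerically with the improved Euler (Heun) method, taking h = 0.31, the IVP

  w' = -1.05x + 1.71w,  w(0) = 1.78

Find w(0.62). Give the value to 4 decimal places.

Heun: k1 = f(x_n, w_n); k2 = f(x_n + h, w_n + h·k1); w_{n+1} = w_n + (h/2)·(k1 + k2).
x=0.000000, w=1.780000:
  k1 = f(0.000000, 1.780000) = 3.043800
  k2 = f(0.310000, 2.723578) = 4.331818
  w ← 1.780000 + (0.31/2)·(3.043800 + 4.331818) = 2.923221
x=0.310000, w=2.923221:
  k1 = f(0.310000, 2.923221) = 4.673208
  k2 = f(0.620000, 4.371915) = 6.824975
  w ← 2.923221 + (0.31/2)·(4.673208 + 6.824975) = 4.705439
w(0.62) ≈ 4.7054

4.7054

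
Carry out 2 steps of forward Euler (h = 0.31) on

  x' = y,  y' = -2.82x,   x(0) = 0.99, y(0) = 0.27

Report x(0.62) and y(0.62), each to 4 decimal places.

0.8891, -1.5341

Euler on (x,y): x_{n+1} = x_n + h·x', y_{n+1} = y_n + h·y'.
0.000000: (0.990000, 0.270000); f=(0.270000, -2.791800) → (1.073700, -0.595458)
0.310000: (1.073700, -0.595458); f=(-0.595458, -3.027834) → (0.889108, -1.534087)
(x(0.62), y(0.62)) ≈ (0.8891, -1.5341)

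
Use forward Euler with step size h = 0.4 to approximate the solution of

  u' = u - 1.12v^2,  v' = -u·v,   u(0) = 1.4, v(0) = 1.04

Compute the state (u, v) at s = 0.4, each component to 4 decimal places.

Euler on (u,v): u_{n+1} = u_n + h·u', v_{n+1} = v_n + h·v'.
0.000000: (1.400000, 1.040000); f=(0.188608, -1.456000) → (1.475443, 0.457600)
(u(0.4), v(0.4)) ≈ (1.4754, 0.4576)

1.4754, 0.4576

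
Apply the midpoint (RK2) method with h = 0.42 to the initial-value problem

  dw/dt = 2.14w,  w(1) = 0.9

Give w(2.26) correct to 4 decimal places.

Midpoint: k1 = f(t_n, w_n); k2 = f(t_n + h/2, w_n + (h/2)·k1); w_{n+1} = w_n + h·k2.
t=1.000000, w=0.900000:
  k1 = f(1.000000, 0.900000) = 1.926000
  k2 = f(1.210000, 1.304460) = 2.791544
  w ← 0.900000 + 0.42·2.791544 = 2.072449
t=1.420000, w=2.072449:
  k1 = f(1.420000, 2.072449) = 4.435040
  k2 = f(1.630000, 3.003807) = 6.428147
  w ← 2.072449 + 0.42·6.428147 = 4.772270
t=1.840000, w=4.772270:
  k1 = f(1.840000, 4.772270) = 10.212659
  k2 = f(2.050000, 6.916929) = 14.802228
  w ← 4.772270 + 0.42·14.802228 = 10.989206
w(2.26) ≈ 10.9892

10.9892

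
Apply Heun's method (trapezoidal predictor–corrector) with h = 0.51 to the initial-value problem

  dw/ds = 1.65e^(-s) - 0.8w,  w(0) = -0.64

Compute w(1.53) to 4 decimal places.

Heun: k1 = f(s_n, w_n); k2 = f(s_n + h, w_n + h·k1); w_{n+1} = w_n + (h/2)·(k1 + k2).
s=0.000000, w=-0.640000:
  k1 = f(0.000000, -0.640000) = 2.162000
  k2 = f(0.510000, 0.462620) = 0.620722
  w ← -0.640000 + (0.51/2)·(2.162000 + 0.620722) = 0.069594
s=0.510000, w=0.069594:
  k1 = f(0.510000, 0.069594) = 0.935142
  k2 = f(1.020000, 0.546517) = 0.157768
  w ← 0.069594 + (0.51/2)·(0.935142 + 0.157768) = 0.348286
s=1.020000, w=0.348286:
  k1 = f(1.020000, 0.348286) = 0.316353
  k2 = f(1.530000, 0.509626) = -0.050417
  w ← 0.348286 + (0.51/2)·(0.316353 + (-0.050417)) = 0.416100
w(1.53) ≈ 0.4161

0.4161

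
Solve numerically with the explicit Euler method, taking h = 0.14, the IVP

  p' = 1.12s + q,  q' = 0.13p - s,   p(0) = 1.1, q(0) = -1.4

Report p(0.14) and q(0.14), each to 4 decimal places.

0.9040, -1.3800

Euler on (p,q): p_{n+1} = p_n + h·p', q_{n+1} = q_n + h·q'.
0.000000: (1.100000, -1.400000); f=(-1.400000, 0.143000) → (0.904000, -1.379980)
(p(0.14), q(0.14)) ≈ (0.9040, -1.3800)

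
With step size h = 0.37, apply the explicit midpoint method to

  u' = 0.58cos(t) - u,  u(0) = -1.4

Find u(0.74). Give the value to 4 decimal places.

Midpoint: k1 = f(t_n, u_n); k2 = f(t_n + h/2, u_n + (h/2)·k1); u_{n+1} = u_n + h·k2.
t=0.000000, u=-1.400000:
  k1 = f(0.000000, -1.400000) = 1.980000
  k2 = f(0.185000, -1.033700) = 1.603803
  u ← -1.400000 + 0.37·1.603803 = -0.806593
t=0.370000, u=-0.806593:
  k1 = f(0.370000, -0.806593) = 1.347343
  k2 = f(0.555000, -0.557334) = 1.050277
  u ← -0.806593 + 0.37·1.050277 = -0.417990
u(0.74) ≈ -0.4180

-0.4180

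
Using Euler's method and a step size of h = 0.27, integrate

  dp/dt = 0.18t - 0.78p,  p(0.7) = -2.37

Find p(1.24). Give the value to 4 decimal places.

Euler: p_{n+1} = p_n + h·f(t_n, p_n).
t=0.700000, p=-2.370000: f=1.974600 → p ← -2.370000 + 0.27·1.974600 = -1.836858
t=0.970000, p=-1.836858: f=1.607349 → p ← -1.836858 + 0.27·1.607349 = -1.402874
p(1.24) ≈ -1.4029

-1.4029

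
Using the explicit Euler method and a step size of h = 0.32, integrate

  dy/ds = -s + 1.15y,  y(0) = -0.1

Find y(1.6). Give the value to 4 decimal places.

-1.9544

Euler: y_{n+1} = y_n + h·f(s_n, y_n).
s=0.000000, y=-0.100000: f=-0.115000 → y ← -0.100000 + 0.32·(-0.115000) = -0.136800
s=0.320000, y=-0.136800: f=-0.477320 → y ← -0.136800 + 0.32·(-0.477320) = -0.289542
s=0.640000, y=-0.289542: f=-0.972974 → y ← -0.289542 + 0.32·(-0.972974) = -0.600894
s=0.960000, y=-0.600894: f=-1.651028 → y ← -0.600894 + 0.32·(-1.651028) = -1.129223
s=1.280000, y=-1.129223: f=-2.578606 → y ← -1.129223 + 0.32·(-2.578606) = -1.954377
y(1.6) ≈ -1.9544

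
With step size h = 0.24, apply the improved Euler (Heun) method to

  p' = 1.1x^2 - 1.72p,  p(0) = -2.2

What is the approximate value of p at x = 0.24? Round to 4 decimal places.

-1.4717

Heun: k1 = f(x_n, p_n); k2 = f(x_n + h, p_n + h·k1); p_{n+1} = p_n + (h/2)·(k1 + k2).
x=0.000000, p=-2.200000:
  k1 = f(0.000000, -2.200000) = 3.784000
  k2 = f(0.240000, -1.291840) = 2.285325
  p ← -2.200000 + (0.24/2)·(3.784000 + 2.285325) = -1.471681
p(0.24) ≈ -1.4717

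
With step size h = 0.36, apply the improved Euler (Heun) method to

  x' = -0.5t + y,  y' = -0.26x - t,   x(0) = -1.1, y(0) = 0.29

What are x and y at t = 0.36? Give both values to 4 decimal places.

-1.0095, 0.3233

Heun on (x,y): k1 = f(t_n, state_n); k2 = f(t_n + h, state_n + h·k1); state_{n+1} = state_n + (h/2)·(k1 + k2).
0.000000: (-1.100000, 0.290000)
  k1 = (0.290000, 0.286000)
  predictor → (-0.995600, 0.392960)
  k2 = (0.212960, -0.101144)
  → (-1.009467, 0.323274)
(x(0.36), y(0.36)) ≈ (-1.0095, 0.3233)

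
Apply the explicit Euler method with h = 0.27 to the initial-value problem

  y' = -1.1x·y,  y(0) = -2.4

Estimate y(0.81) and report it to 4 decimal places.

Euler: y_{n+1} = y_n + h·f(x_n, y_n).
x=0.000000, y=-2.400000: f=0.000000 → y ← -2.400000 + 0.27·0.000000 = -2.400000
x=0.270000, y=-2.400000: f=0.712800 → y ← -2.400000 + 0.27·0.712800 = -2.207544
x=0.540000, y=-2.207544: f=1.311281 → y ← -2.207544 + 0.27·1.311281 = -1.853498
y(0.81) ≈ -1.8535

-1.8535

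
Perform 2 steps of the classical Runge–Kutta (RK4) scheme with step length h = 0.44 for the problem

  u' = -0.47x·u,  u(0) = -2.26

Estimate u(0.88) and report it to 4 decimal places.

-1.8840

RK4: k1 = f(x_n, u_n); k2 = f(x_n + h/2, u_n + (h/2)·k1); k3 = f(x_n + h/2, u_n + (h/2)·k2); k4 = f(x_n + h, u_n + h·k3); u_{n+1} = u_n + (h/6)·(k1 + 2k2 + 2k3 + k4).
x=0.000000, u=-2.260000:
  k1 = f(0.000000, -2.260000) = 0.000000
  k2 = f(0.220000, -2.260000) = 0.233684
  k3 = f(0.220000, -2.208590) = 0.228368
  k4 = f(0.440000, -2.159518) = 0.446588
  u ← -2.260000 + (0.44/6)·(k1 + 2k2 + 2k3 + k4) = -2.159483
x=0.440000, u=-2.159483:
  k1 = f(0.440000, -2.159483) = 0.446581
  k2 = f(0.660000, -2.061235) = 0.639395
  k3 = f(0.660000, -2.018816) = 0.626237
  k4 = f(0.880000, -1.883938) = 0.779197
  u ← -2.159483 + (0.44/6)·(k1 + 2k2 + 2k3 + k4) = -1.883966
u(0.88) ≈ -1.8840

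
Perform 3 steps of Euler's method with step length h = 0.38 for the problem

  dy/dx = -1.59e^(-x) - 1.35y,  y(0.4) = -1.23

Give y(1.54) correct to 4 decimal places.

-0.5624

Euler: y_{n+1} = y_n + h·f(x_n, y_n).
x=0.400000, y=-1.230000: f=0.594691 → y ← -1.230000 + 0.38·0.594691 = -1.004017
x=0.780000, y=-1.004017: f=0.626558 → y ← -1.004017 + 0.38·0.626558 = -0.765925
x=1.160000, y=-0.765925: f=0.535556 → y ← -0.765925 + 0.38·0.535556 = -0.562414
y(1.54) ≈ -0.5624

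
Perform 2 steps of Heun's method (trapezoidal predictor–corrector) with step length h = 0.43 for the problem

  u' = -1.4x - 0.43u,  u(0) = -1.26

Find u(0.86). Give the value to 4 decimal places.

Heun: k1 = f(x_n, u_n); k2 = f(x_n + h, u_n + h·k1); u_{n+1} = u_n + (h/2)·(k1 + k2).
x=0.000000, u=-1.260000:
  k1 = f(0.000000, -1.260000) = 0.541800
  k2 = f(0.430000, -1.027026) = -0.160379
  u ← -1.260000 + (0.43/2)·(0.541800 + (-0.160379)) = -1.177994
x=0.430000, u=-1.177994:
  k1 = f(0.430000, -1.177994) = -0.095462
  k2 = f(0.860000, -1.219043) = -0.679811
  u ← -1.177994 + (0.43/2)·(-0.095462 + (-0.679811)) = -1.344678
u(0.86) ≈ -1.3447

-1.3447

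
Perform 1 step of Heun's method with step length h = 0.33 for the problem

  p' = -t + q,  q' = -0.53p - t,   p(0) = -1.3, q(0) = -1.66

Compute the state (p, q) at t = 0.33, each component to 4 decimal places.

-1.8647, -1.4392

Heun on (p,q): k1 = f(t_n, state_n); k2 = f(t_n + h, state_n + h·k1); state_{n+1} = state_n + (h/2)·(k1 + k2).
0.000000: (-1.300000, -1.660000)
  k1 = (-1.660000, 0.689000)
  predictor → (-1.847800, -1.432630)
  k2 = (-1.762630, 0.649334)
  → (-1.864734, -1.439175)
(p(0.33), q(0.33)) ≈ (-1.8647, -1.4392)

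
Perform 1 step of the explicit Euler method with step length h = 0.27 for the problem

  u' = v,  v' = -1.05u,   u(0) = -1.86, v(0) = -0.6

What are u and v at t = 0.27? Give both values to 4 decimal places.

-2.0220, -0.0727

Euler on (u,v): u_{n+1} = u_n + h·u', v_{n+1} = v_n + h·v'.
0.000000: (-1.860000, -0.600000); f=(-0.600000, 1.953000) → (-2.022000, -0.072690)
(u(0.27), v(0.27)) ≈ (-2.0220, -0.0727)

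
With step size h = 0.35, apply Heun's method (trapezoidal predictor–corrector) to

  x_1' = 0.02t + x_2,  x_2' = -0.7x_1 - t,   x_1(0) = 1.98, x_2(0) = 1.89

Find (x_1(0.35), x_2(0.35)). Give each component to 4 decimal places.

Heun on (x_1,x_2): k1 = f(t_n, state_n); k2 = f(t_n + h, state_n + h·k1); state_{n+1} = state_n + (h/2)·(k1 + k2).
0.000000: (1.980000, 1.890000)
  k1 = (1.890000, -1.386000)
  predictor → (2.641500, 1.404900)
  k2 = (1.411900, -2.199050)
  → (2.557832, 1.262616)
(x_1(0.35), x_2(0.35)) ≈ (2.5578, 1.2626)

2.5578, 1.2626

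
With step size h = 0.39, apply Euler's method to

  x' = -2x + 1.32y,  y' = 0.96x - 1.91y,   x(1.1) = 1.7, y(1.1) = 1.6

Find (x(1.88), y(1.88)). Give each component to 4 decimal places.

0.8013, 0.7149

Euler on (x,y): x_{n+1} = x_n + h·x', y_{n+1} = y_n + h·y'.
1.100000: (1.700000, 1.600000); f=(-1.288000, -1.424000) → (1.197680, 1.044640)
1.490000: (1.197680, 1.044640); f=(-1.016435, -0.845490) → (0.801270, 0.714899)
(x(1.88), y(1.88)) ≈ (0.8013, 0.7149)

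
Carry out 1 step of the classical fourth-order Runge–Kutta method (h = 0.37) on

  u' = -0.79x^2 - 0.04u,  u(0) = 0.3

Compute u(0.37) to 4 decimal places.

0.2823

RK4: k1 = f(x_n, u_n); k2 = f(x_n + h/2, u_n + (h/2)·k1); k3 = f(x_n + h/2, u_n + (h/2)·k2); k4 = f(x_n + h, u_n + h·k3); u_{n+1} = u_n + (h/6)·(k1 + 2k2 + 2k3 + k4).
x=0.000000, u=0.300000:
  k1 = f(0.000000, 0.300000) = -0.012000
  k2 = f(0.185000, 0.297780) = -0.038949
  k3 = f(0.185000, 0.292794) = -0.038750
  k4 = f(0.370000, 0.285663) = -0.119578
  u ← 0.300000 + (0.37/6)·(k1 + 2k2 + 2k3 + k4) = 0.282303
u(0.37) ≈ 0.2823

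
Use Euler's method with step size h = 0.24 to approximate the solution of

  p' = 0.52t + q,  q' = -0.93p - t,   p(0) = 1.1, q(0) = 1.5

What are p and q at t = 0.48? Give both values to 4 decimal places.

1.7910, 0.8710

Euler on (p,q): p_{n+1} = p_n + h·p', q_{n+1} = q_n + h·q'.
0.000000: (1.100000, 1.500000); f=(1.500000, -1.023000) → (1.460000, 1.254480)
0.240000: (1.460000, 1.254480); f=(1.379280, -1.597800) → (1.791027, 0.871008)
(p(0.48), q(0.48)) ≈ (1.7910, 0.8710)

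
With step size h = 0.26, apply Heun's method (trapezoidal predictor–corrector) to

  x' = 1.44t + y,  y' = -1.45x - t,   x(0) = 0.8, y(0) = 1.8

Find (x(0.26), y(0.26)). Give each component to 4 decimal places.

Heun on (x,y): k1 = f(t_n, state_n); k2 = f(t_n + h, state_n + h·k1); state_{n+1} = state_n + (h/2)·(k1 + k2).
0.000000: (0.800000, 1.800000)
  k1 = (1.800000, -1.160000)
  predictor → (1.268000, 1.498400)
  k2 = (1.872800, -2.098600)
  → (1.277464, 1.376382)
(x(0.26), y(0.26)) ≈ (1.2775, 1.3764)

1.2775, 1.3764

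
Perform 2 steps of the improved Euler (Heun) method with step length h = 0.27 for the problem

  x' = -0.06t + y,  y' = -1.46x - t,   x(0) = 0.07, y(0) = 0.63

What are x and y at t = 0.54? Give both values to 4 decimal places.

0.3491, 0.3033

Heun on (x,y): k1 = f(t_n, state_n); k2 = f(t_n + h, state_n + h·k1); state_{n+1} = state_n + (h/2)·(k1 + k2).
0.000000: (0.070000, 0.630000)
  k1 = (0.630000, -0.102200)
  predictor → (0.240100, 0.602406)
  k2 = (0.586206, -0.620546)
  → (0.234188, 0.532429)
0.270000: (0.234188, 0.532429)
  k1 = (0.516229, -0.611914)
  predictor → (0.373570, 0.367212)
  k2 = (0.334812, -1.085412)
  → (0.349078, 0.303290)
(x(0.54), y(0.54)) ≈ (0.3491, 0.3033)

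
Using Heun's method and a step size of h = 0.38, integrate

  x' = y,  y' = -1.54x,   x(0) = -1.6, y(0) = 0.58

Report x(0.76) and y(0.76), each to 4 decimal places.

-0.5164, 1.9936

Heun on (x,y): k1 = f(t_n, state_n); k2 = f(t_n + h, state_n + h·k1); state_{n+1} = state_n + (h/2)·(k1 + k2).
0.000000: (-1.600000, 0.580000)
  k1 = (0.580000, 2.464000)
  predictor → (-1.379600, 1.516320)
  k2 = (1.516320, 2.124584)
  → (-1.201699, 1.451831)
0.380000: (-1.201699, 1.451831)
  k1 = (1.451831, 1.850617)
  predictor → (-0.650003, 2.155065)
  k2 = (2.155065, 1.001005)
  → (-0.516389, 1.993639)
(x(0.76), y(0.76)) ≈ (-0.5164, 1.9936)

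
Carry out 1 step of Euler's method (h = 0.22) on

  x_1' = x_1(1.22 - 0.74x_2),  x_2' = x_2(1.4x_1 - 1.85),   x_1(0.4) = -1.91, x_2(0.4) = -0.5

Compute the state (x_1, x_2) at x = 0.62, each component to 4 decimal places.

-2.5781, -0.0024

Euler on (x_1,x_2): x_1_{n+1} = x_1_n + h·x_1', x_2_{n+1} = x_2_n + h·x_2'.
0.400000: (-1.910000, -0.500000); f=(-3.036900, 2.262000) → (-2.578118, -0.002360)
(x_1(0.62), x_2(0.62)) ≈ (-2.5781, -0.0024)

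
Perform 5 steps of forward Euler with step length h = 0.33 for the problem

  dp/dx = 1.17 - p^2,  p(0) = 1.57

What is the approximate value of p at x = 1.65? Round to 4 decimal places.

Euler: p_{n+1} = p_n + h·f(x_n, p_n).
x=0.000000, p=1.570000: f=-1.294900 → p ← 1.570000 + 0.33·(-1.294900) = 1.142683
x=0.330000, p=1.142683: f=-0.135724 → p ← 1.142683 + 0.33·(-0.135724) = 1.097894
x=0.660000, p=1.097894: f=-0.035371 → p ← 1.097894 + 0.33·(-0.035371) = 1.086221
x=0.990000, p=1.086221: f=-0.009877 → p ← 1.086221 + 0.33·(-0.009877) = 1.082962
x=1.320000, p=1.082962: f=-0.002807 → p ← 1.082962 + 0.33·(-0.002807) = 1.082036
p(1.65) ≈ 1.0820

1.0820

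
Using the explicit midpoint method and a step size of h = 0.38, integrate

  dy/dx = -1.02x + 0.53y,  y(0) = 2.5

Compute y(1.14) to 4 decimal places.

3.7626

Midpoint: k1 = f(x_n, y_n); k2 = f(x_n + h/2, y_n + (h/2)·k1); y_{n+1} = y_n + h·k2.
x=0.000000, y=2.500000:
  k1 = f(0.000000, 2.500000) = 1.325000
  k2 = f(0.190000, 2.751750) = 1.264628
  y ← 2.500000 + 0.38·1.264628 = 2.980558
x=0.380000, y=2.980558:
  k1 = f(0.380000, 2.980558) = 1.192096
  k2 = f(0.570000, 3.207057) = 1.118340
  y ← 2.980558 + 0.38·1.118340 = 3.405528
x=0.760000, y=3.405528:
  k1 = f(0.760000, 3.405528) = 1.029730
  k2 = f(0.950000, 3.601176) = 0.939623
  y ← 3.405528 + 0.38·0.939623 = 3.762585
y(1.14) ≈ 3.7626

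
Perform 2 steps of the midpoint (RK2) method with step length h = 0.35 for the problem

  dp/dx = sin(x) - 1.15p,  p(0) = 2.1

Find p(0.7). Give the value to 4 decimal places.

Midpoint: k1 = f(x_n, p_n); k2 = f(x_n + h/2, p_n + (h/2)·k1); p_{n+1} = p_n + h·k2.
x=0.000000, p=2.100000:
  k1 = f(0.000000, 2.100000) = -2.415000
  k2 = f(0.175000, 1.677375) = -1.754873
  p ← 2.100000 + 0.35·(-1.754873) = 1.485794
x=0.350000, p=1.485794:
  k1 = f(0.350000, 1.485794) = -1.365766
  k2 = f(0.525000, 1.246785) = -0.932590
  p ← 1.485794 + 0.35·(-0.932590) = 1.159388
p(0.7) ≈ 1.1594

1.1594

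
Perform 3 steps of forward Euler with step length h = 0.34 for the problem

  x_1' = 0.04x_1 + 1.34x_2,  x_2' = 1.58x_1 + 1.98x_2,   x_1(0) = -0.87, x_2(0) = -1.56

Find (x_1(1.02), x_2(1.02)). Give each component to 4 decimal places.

Euler on (x_1,x_2): x_1_{n+1} = x_1_n + h·x_1', x_2_{n+1} = x_2_n + h·x_2'.
0.000000: (-0.870000, -1.560000); f=(-2.125200, -4.463400) → (-1.592568, -3.077556)
0.340000: (-1.592568, -3.077556); f=(-4.187628, -8.609818) → (-3.016361, -6.004894)
0.680000: (-3.016361, -6.004894); f=(-8.167213, -16.655542) → (-5.793214, -11.667778)
(x_1(1.02), x_2(1.02)) ≈ (-5.7932, -11.6678)

-5.7932, -11.6678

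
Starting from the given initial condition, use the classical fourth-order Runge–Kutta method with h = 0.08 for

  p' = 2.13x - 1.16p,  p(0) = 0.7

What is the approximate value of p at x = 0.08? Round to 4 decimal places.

RK4: k1 = f(x_n, p_n); k2 = f(x_n + h/2, p_n + (h/2)·k1); k3 = f(x_n + h/2, p_n + (h/2)·k2); k4 = f(x_n + h, p_n + h·k3); p_{n+1} = p_n + (h/6)·(k1 + 2k2 + 2k3 + k4).
x=0.000000, p=0.700000:
  k1 = f(0.000000, 0.700000) = -0.812000
  k2 = f(0.040000, 0.667520) = -0.689123
  k3 = f(0.040000, 0.672435) = -0.694825
  k4 = f(0.080000, 0.644414) = -0.577120
  p ← 0.700000 + (0.08/6)·(k1 + 2k2 + 2k3 + k4) = 0.644573
p(0.08) ≈ 0.6446

0.6446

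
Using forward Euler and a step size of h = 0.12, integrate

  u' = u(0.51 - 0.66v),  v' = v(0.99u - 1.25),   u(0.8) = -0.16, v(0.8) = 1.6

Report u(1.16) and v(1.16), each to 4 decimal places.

Euler on (u,v): u_{n+1} = u_n + h·u', v_{n+1} = v_n + h·v'.
0.800000: (-0.160000, 1.600000); f=(0.087360, -2.253440) → (-0.149517, 1.329587)
0.920000: (-0.149517, 1.329587); f=(0.054952, -1.858792) → (-0.142923, 1.106532)
1.040000: (-0.142923, 1.106532); f=(0.031487, -1.539732) → (-0.139144, 0.921764)
(u(1.16), v(1.16)) ≈ (-0.1391, 0.9218)

-0.1391, 0.9218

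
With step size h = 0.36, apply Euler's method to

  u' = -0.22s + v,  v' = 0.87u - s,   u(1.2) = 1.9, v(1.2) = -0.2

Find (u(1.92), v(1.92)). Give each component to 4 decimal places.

Euler on (u,v): u_{n+1} = u_n + h·u', v_{n+1} = v_n + h·v'.
1.200000: (1.900000, -0.200000); f=(-0.464000, 0.453000) → (1.732960, -0.036920)
1.560000: (1.732960, -0.036920); f=(-0.380120, -0.052325) → (1.596117, -0.055757)
(u(1.92), v(1.92)) ≈ (1.5961, -0.0558)

1.5961, -0.0558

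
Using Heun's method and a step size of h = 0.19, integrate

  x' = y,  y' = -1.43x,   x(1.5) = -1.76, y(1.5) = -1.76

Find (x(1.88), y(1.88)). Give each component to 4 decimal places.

Heun on (x,y): k1 = f(t_n, state_n); k2 = f(t_n + h, state_n + h·k1); state_{n+1} = state_n + (h/2)·(k1 + k2).
1.500000: (-1.760000, -1.760000)
  k1 = (-1.760000, 2.516800)
  predictor → (-2.094400, -1.281808)
  k2 = (-1.281808, 2.994992)
  → (-2.048972, -1.236380)
1.690000: (-2.048972, -1.236380)
  k1 = (-1.236380, 2.930030)
  predictor → (-2.283884, -0.679674)
  k2 = (-0.679674, 3.265954)
  → (-2.230997, -0.647761)
(x(1.88), y(1.88)) ≈ (-2.2310, -0.6478)

-2.2310, -0.6478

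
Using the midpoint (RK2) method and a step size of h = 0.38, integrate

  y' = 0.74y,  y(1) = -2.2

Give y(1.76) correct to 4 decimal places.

-3.8376

Midpoint: k1 = f(x_n, y_n); k2 = f(x_n + h/2, y_n + (h/2)·k1); y_{n+1} = y_n + h·k2.
x=1.000000, y=-2.200000:
  k1 = f(1.000000, -2.200000) = -1.628000
  k2 = f(1.190000, -2.509320) = -1.856897
  y ← -2.200000 + 0.38·(-1.856897) = -2.905621
x=1.380000, y=-2.905621:
  k1 = f(1.380000, -2.905621) = -2.150159
  k2 = f(1.570000, -3.314151) = -2.452472
  y ← -2.905621 + 0.38·(-2.452472) = -3.837560
y(1.76) ≈ -3.8376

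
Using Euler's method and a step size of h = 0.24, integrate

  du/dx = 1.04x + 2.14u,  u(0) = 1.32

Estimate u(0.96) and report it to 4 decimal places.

Euler: u_{n+1} = u_n + h·f(x_n, u_n).
x=0.000000, u=1.320000: f=2.824800 → u ← 1.320000 + 0.24·2.824800 = 1.997952
x=0.240000, u=1.997952: f=4.525217 → u ← 1.997952 + 0.24·4.525217 = 3.084004
x=0.480000, u=3.084004: f=7.098969 → u ← 3.084004 + 0.24·7.098969 = 4.787757
x=0.720000, u=4.787757: f=10.994599 → u ← 4.787757 + 0.24·10.994599 = 7.426461
u(0.96) ≈ 7.4265

7.4265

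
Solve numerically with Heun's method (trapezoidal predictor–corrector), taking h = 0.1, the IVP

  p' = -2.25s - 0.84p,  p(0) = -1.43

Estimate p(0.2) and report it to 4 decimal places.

-1.2523

Heun: k1 = f(s_n, p_n); k2 = f(s_n + h, p_n + h·k1); p_{n+1} = p_n + (h/2)·(k1 + k2).
s=0.000000, p=-1.430000:
  k1 = f(0.000000, -1.430000) = 1.201200
  k2 = f(0.100000, -1.309880) = 0.875299
  p ← -1.430000 + (0.1/2)·(1.201200 + 0.875299) = -1.326175
s=0.100000, p=-1.326175:
  k1 = f(0.100000, -1.326175) = 0.888987
  k2 = f(0.200000, -1.237276) = 0.589312
  p ← -1.326175 + (0.1/2)·(0.888987 + 0.589312) = -1.252260
p(0.2) ≈ -1.2523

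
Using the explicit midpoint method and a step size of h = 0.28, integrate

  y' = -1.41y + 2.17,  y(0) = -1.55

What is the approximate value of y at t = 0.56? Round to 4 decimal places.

0.0975

Midpoint: k1 = f(t_n, y_n); k2 = f(t_n + h/2, y_n + (h/2)·k1); y_{n+1} = y_n + h·k2.
t=0.000000, y=-1.550000:
  k1 = f(0.000000, -1.550000) = 4.355500
  k2 = f(0.140000, -0.940230) = 3.495724
  y ← -1.550000 + 0.28·3.495724 = -0.571197
t=0.280000, y=-0.571197:
  k1 = f(0.280000, -0.571197) = 2.975388
  k2 = f(0.420000, -0.154643) = 2.388046
  y ← -0.571197 + 0.28·2.388046 = 0.097456
y(0.56) ≈ 0.0975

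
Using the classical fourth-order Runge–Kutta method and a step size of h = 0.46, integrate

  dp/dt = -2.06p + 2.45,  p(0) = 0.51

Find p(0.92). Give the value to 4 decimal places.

1.0843

RK4: k1 = f(t_n, p_n); k2 = f(t_n + h/2, p_n + (h/2)·k1); k3 = f(t_n + h/2, p_n + (h/2)·k2); k4 = f(t_n + h, p_n + h·k3); p_{n+1} = p_n + (h/6)·(k1 + 2k2 + 2k3 + k4).
t=0.000000, p=0.510000:
  k1 = f(0.000000, 0.510000) = 1.399400
  k2 = f(0.230000, 0.831862) = 0.736364
  k3 = f(0.230000, 0.679364) = 1.050511
  k4 = f(0.460000, 0.993235) = 0.403936
  p ← 0.510000 + (0.46/6)·(k1 + 2k2 + 2k3 + k4) = 0.922243
t=0.460000, p=0.922243:
  k1 = f(0.460000, 0.922243) = 0.550179
  k2 = f(0.690000, 1.048784) = 0.289504
  k3 = f(0.690000, 0.988829) = 0.413012
  k4 = f(0.920000, 1.112229) = 0.158809
  p ← 0.922243 + (0.46/6)·(k1 + 2k2 + 2k3 + k4) = 1.084318
p(0.92) ≈ 1.0843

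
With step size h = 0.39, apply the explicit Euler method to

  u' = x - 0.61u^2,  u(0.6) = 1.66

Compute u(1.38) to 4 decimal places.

Euler: u_{n+1} = u_n + h·f(x_n, u_n).
x=0.600000, u=1.660000: f=-1.080916 → u ← 1.660000 + 0.39·(-1.080916) = 1.238443
x=0.990000, u=1.238443: f=0.054418 → u ← 1.238443 + 0.39·0.054418 = 1.259666
u(1.38) ≈ 1.2597

1.2597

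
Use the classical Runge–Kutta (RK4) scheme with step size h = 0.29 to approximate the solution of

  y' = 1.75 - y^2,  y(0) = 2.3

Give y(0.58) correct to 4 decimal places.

RK4: k1 = f(x_n, y_n); k2 = f(x_n + h/2, y_n + (h/2)·k1); k3 = f(x_n + h/2, y_n + (h/2)·k2); k4 = f(x_n + h, y_n + h·k3); y_{n+1} = y_n + (h/6)·(k1 + 2k2 + 2k3 + k4).
x=0.000000, y=2.300000:
  k1 = f(0.000000, 2.300000) = -3.540000
  k2 = f(0.145000, 1.786700) = -1.442297
  k3 = f(0.145000, 2.090867) = -2.621725
  k4 = f(0.290000, 1.539700) = -0.620676
  y ← 2.300000 + (0.29/6)·(k1 + 2k2 + 2k3 + k4) = 1.706045
x=0.290000, y=1.706045:
  k1 = f(0.290000, 1.706045) = -1.160590
  k2 = f(0.435000, 1.537760) = -0.614705
  k3 = f(0.435000, 1.616913) = -0.864408
  k4 = f(0.580000, 1.455367) = -0.368093
  y ← 1.706045 + (0.29/6)·(k1 + 2k2 + 2k3 + k4) = 1.489178
y(0.58) ≈ 1.4892

1.4892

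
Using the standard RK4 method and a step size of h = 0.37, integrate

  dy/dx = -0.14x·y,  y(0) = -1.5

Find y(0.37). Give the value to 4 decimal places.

-1.4857

RK4: k1 = f(x_n, y_n); k2 = f(x_n + h/2, y_n + (h/2)·k1); k3 = f(x_n + h/2, y_n + (h/2)·k2); k4 = f(x_n + h, y_n + h·k3); y_{n+1} = y_n + (h/6)·(k1 + 2k2 + 2k3 + k4).
x=0.000000, y=-1.500000:
  k1 = f(0.000000, -1.500000) = 0.000000
  k2 = f(0.185000, -1.500000) = 0.038850
  k3 = f(0.185000, -1.492813) = 0.038664
  k4 = f(0.370000, -1.485694) = 0.076959
  y ← -1.500000 + (0.37/6)·(k1 + 2k2 + 2k3 + k4) = -1.485694
y(0.37) ≈ -1.4857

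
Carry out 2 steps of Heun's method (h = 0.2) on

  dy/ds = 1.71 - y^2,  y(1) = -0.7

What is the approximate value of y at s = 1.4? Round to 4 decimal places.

Heun: k1 = f(s_n, y_n); k2 = f(s_n + h, y_n + h·k1); y_{n+1} = y_n + (h/2)·(k1 + k2).
s=1.000000, y=-0.700000:
  k1 = f(1.000000, -0.700000) = 1.220000
  k2 = f(1.200000, -0.456000) = 1.502064
  y ← -0.700000 + (0.2/2)·(1.220000 + 1.502064) = -0.427794
s=1.200000, y=-0.427794:
  k1 = f(1.200000, -0.427794) = 1.526993
  k2 = f(1.400000, -0.122395) = 1.695019
  y ← -0.427794 + (0.2/2)·(1.526993 + 1.695019) = -0.105592
y(1.4) ≈ -0.1056

-0.1056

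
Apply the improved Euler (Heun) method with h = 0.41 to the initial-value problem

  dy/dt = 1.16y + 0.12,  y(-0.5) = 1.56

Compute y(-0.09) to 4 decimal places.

Heun: k1 = f(t_n, y_n); k2 = f(t_n + h, y_n + h·k1); y_{n+1} = y_n + (h/2)·(k1 + k2).
t=-0.500000, y=1.560000:
  k1 = f(-0.500000, 1.560000) = 1.929600
  k2 = f(-0.090000, 2.351136) = 2.847318
  y ← 1.560000 + (0.41/2)·(1.929600 + 2.847318) = 2.539268
y(-0.09) ≈ 2.5393

2.5393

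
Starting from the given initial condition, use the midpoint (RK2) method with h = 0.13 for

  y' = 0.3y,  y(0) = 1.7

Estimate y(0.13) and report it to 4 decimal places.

1.7676

Midpoint: k1 = f(t_n, y_n); k2 = f(t_n + h/2, y_n + (h/2)·k1); y_{n+1} = y_n + h·k2.
t=0.000000, y=1.700000:
  k1 = f(0.000000, 1.700000) = 0.510000
  k2 = f(0.065000, 1.733150) = 0.519945
  y ← 1.700000 + 0.13·0.519945 = 1.767593
y(0.13) ≈ 1.7676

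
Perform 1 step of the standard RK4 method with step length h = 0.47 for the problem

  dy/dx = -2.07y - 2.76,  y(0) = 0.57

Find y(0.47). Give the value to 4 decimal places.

RK4: k1 = f(x_n, y_n); k2 = f(x_n + h/2, y_n + (h/2)·k1); k3 = f(x_n + h/2, y_n + (h/2)·k2); k4 = f(x_n + h, y_n + h·k3); y_{n+1} = y_n + (h/6)·(k1 + 2k2 + 2k3 + k4).
x=0.000000, y=0.570000:
  k1 = f(0.000000, 0.570000) = -3.939900
  k2 = f(0.235000, -0.355876) = -2.023336
  k3 = f(0.235000, 0.094516) = -2.955648
  k4 = f(0.470000, -0.819155) = -1.064350
  y ← 0.570000 + (0.47/6)·(k1 + 2k2 + 2k3 + k4) = -0.602040
y(0.47) ≈ -0.6020

-0.6020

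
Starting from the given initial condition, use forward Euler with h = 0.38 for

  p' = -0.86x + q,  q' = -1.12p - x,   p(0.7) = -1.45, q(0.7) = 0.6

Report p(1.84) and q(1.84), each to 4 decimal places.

Euler on (p,q): p_{n+1} = p_n + h·p', q_{n+1} = q_n + h·q'.
0.700000: (-1.450000, 0.600000); f=(-0.002000, 0.924000) → (-1.450760, 0.951120)
1.080000: (-1.450760, 0.951120); f=(0.022320, 0.544851) → (-1.442278, 1.158163)
1.460000: (-1.442278, 1.158163); f=(-0.097437, 0.155352) → (-1.479304, 1.217197)
(p(1.84), q(1.84)) ≈ (-1.4793, 1.2172)

-1.4793, 1.2172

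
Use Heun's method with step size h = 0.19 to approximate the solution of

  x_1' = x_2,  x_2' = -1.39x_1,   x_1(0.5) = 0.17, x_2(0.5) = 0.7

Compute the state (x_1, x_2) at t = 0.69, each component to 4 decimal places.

0.2987, 0.6375

Heun on (x_1,x_2): k1 = f(t_n, state_n); k2 = f(t_n + h, state_n + h·k1); state_{n+1} = state_n + (h/2)·(k1 + k2).
0.500000: (0.170000, 0.700000)
  k1 = (0.700000, -0.236300)
  predictor → (0.303000, 0.655103)
  k2 = (0.655103, -0.421170)
  → (0.298735, 0.637540)
(x_1(0.69), x_2(0.69)) ≈ (0.2987, 0.6375)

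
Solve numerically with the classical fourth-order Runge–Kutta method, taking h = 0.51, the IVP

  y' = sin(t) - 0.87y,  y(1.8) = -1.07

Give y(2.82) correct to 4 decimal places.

RK4: k1 = f(t_n, y_n); k2 = f(t_n + h/2, y_n + (h/2)·k1); k3 = f(t_n + h/2, y_n + (h/2)·k2); k4 = f(t_n + h, y_n + h·k3); y_{n+1} = y_n + (h/6)·(k1 + 2k2 + 2k3 + k4).
t=1.800000, y=-1.070000:
  k1 = f(1.800000, -1.070000) = 1.904748
  k2 = f(2.055000, -0.584289) = 1.393378
  k3 = f(2.055000, -0.714689) = 1.506825
  k4 = f(2.310000, -0.301519) = 1.001327
  y ← -1.070000 + (0.51/6)·(k1 + 2k2 + 2k3 + k4) = -0.329949
t=2.310000, y=-0.329949:
  k1 = f(2.310000, -0.329949) = 1.026061
  k2 = f(2.565000, -0.068304) = 0.604595
  k3 = f(2.565000, -0.175778) = 0.698097
  k4 = f(2.820000, 0.026080) = 0.293388
  y ← -0.329949 + (0.51/6)·(k1 + 2k2 + 2k3 + k4) = 0.003662
y(2.82) ≈ 0.0037

0.0037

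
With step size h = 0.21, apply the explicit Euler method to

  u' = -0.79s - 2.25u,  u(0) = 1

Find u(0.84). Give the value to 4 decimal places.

-0.0735

Euler: u_{n+1} = u_n + h·f(s_n, u_n).
s=0.000000, u=1.000000: f=-2.250000 → u ← 1.000000 + 0.21·(-2.250000) = 0.527500
s=0.210000, u=0.527500: f=-1.352775 → u ← 0.527500 + 0.21·(-1.352775) = 0.243417
s=0.420000, u=0.243417: f=-0.879489 → u ← 0.243417 + 0.21·(-0.879489) = 0.058725
s=0.630000, u=0.058725: f=-0.629830 → u ← 0.058725 + 0.21·(-0.629830) = -0.073540
u(0.84) ≈ -0.0735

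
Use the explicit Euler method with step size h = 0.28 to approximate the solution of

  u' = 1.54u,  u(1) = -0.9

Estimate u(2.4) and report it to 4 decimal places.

-5.4044

Euler: u_{n+1} = u_n + h·f(x_n, u_n).
x=1.000000, u=-0.900000: f=-1.386000 → u ← -0.900000 + 0.28·(-1.386000) = -1.288080
x=1.280000, u=-1.288080: f=-1.983643 → u ← -1.288080 + 0.28·(-1.983643) = -1.843500
x=1.560000, u=-1.843500: f=-2.838990 → u ← -1.843500 + 0.28·(-2.838990) = -2.638417
x=1.840000, u=-2.638417: f=-4.063163 → u ← -2.638417 + 0.28·(-4.063163) = -3.776103
x=2.120000, u=-3.776103: f=-5.815198 → u ← -3.776103 + 0.28·(-5.815198) = -5.404358
u(2.4) ≈ -5.4044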